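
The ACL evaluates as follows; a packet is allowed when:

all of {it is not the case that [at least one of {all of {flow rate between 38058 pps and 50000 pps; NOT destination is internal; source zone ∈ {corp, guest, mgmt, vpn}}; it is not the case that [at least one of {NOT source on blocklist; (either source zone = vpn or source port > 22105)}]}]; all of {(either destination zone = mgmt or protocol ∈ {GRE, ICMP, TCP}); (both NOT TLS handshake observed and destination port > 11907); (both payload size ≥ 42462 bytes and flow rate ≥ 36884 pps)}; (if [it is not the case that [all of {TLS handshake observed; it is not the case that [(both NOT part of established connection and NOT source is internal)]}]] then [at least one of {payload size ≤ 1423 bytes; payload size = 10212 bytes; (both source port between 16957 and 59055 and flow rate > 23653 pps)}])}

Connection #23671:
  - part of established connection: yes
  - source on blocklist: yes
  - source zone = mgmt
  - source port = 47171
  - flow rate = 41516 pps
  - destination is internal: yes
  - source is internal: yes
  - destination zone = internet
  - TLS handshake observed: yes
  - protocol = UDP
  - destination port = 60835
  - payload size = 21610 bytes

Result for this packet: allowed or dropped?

Atomic conditions:
  flow rate between 38058 pps and 50000 pps: 41516 in [38058, 50000] is true
  NOT destination is internal: yes → false
  source zone ∈ {corp, guest, mgmt, vpn}: mgmt is in the set → true
  NOT source on blocklist: yes → false
  source zone = vpn: mgmt == vpn is false
  source port > 22105: 47171 > 22105 is true
  destination zone = mgmt: internet == mgmt is false
  protocol ∈ {GRE, ICMP, TCP}: UDP is not in the set → false
  NOT TLS handshake observed: yes → false
  destination port > 11907: 60835 > 11907 is true
  payload size ≥ 42462 bytes: 21610 ≥ 42462 is false
  flow rate ≥ 36884 pps: 41516 ≥ 36884 is true
  TLS handshake observed: yes → true
  NOT part of established connection: yes → false
  NOT source is internal: yes → false
  payload size ≤ 1423 bytes: 21610 ≤ 1423 is false
  payload size = 10212 bytes: 21610 == 10212 is false
  source port between 16957 and 59055: 47171 in [16957, 59055] is true
  flow rate > 23653 pps: 41516 > 23653 is true
Combine:
[1.1.1] true AND false AND true = false
[1.1.2.1.2] false OR true = true
[1.1.2.1] false OR true = true
[1.1.2] NOT true = false
[1.1] false OR false = false
[1] NOT false = true
[2.1] false OR false = false
[2.2] false AND true = false
[2.3] false AND true = false
[2] false AND false AND false = false
[3.1.1.2.1] false AND false = false
[3.1.1.2] NOT false = true
[3.1.1] true AND true = true
[3.1] NOT true = false
[3.2.3] true AND true = true
[3.2] false OR false OR true = true
[3] false → true (antecedent false ⇒ implication holds) = true
[root] true AND false AND true = false
Overall: false → dropped

Dropped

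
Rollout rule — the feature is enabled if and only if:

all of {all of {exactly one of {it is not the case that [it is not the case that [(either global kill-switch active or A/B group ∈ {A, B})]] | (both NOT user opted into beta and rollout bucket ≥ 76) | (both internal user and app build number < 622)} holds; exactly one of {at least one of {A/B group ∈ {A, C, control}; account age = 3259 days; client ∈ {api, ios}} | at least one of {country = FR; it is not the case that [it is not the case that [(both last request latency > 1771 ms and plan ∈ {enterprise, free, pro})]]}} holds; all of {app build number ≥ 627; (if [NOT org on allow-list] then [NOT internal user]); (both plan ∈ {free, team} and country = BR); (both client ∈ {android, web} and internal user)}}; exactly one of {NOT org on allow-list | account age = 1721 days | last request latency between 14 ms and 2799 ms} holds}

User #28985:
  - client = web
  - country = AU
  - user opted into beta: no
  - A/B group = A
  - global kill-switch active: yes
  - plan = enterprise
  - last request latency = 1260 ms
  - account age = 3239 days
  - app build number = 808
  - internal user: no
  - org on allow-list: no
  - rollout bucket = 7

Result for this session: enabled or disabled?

Atomic conditions:
  global kill-switch active: yes → true
  A/B group ∈ {A, B}: A is in the set → true
  NOT user opted into beta: no → true
  rollout bucket ≥ 76: 7 ≥ 76 is false
  internal user: no → false
  app build number < 622: 808 < 622 is false
  A/B group ∈ {A, C, control}: A is in the set → true
  account age = 3259 days: 3239 == 3259 is false
  client ∈ {api, ios}: web is not in the set → false
  country = FR: AU == FR is false
  last request latency > 1771 ms: 1260 > 1771 is false
  plan ∈ {enterprise, free, pro}: enterprise is in the set → true
  app build number ≥ 627: 808 ≥ 627 is true
  NOT org on allow-list: no → true
  NOT internal user: no → true
  plan ∈ {free, team}: enterprise is not in the set → false
  country = BR: AU == BR is false
  client ∈ {android, web}: web is in the set → true
  account age = 1721 days: 3239 == 1721 is false
  last request latency between 14 ms and 2799 ms: 1260 in [14, 2799] is true
Combine:
[1.1.1.1.1] true OR true = true
[1.1.1.1] NOT true = false
[1.1.1] NOT false = true
[1.1.2] true AND false = false
[1.1.3] false AND false = false
[1.1] exactly-one(true, false, false) = true
[1.2.1] true OR false OR false = true
[1.2.2.2.1.1] false AND true = false
[1.2.2.2.1] NOT false = true
[1.2.2.2] NOT true = false
[1.2.2] false OR false = false
[1.2] exactly-one(true, false) = true
[1.3.2] true → true = true
[1.3.3] false AND false = false
[1.3.4] true AND false = false
[1.3] true AND true AND false AND false = false
[1] true AND true AND false = false
[2] exactly-one(true, false, true) = false
[root] false AND false = false
Overall: false → disabled

Disabled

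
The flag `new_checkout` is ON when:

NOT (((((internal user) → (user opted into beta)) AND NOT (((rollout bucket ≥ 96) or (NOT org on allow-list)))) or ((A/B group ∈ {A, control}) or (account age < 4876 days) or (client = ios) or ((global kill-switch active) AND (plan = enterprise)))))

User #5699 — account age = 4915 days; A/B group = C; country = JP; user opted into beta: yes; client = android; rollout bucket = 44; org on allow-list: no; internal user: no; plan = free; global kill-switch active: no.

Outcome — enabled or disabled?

Enabled

Atomic conditions:
  internal user: no → false
  user opted into beta: yes → true
  rollout bucket ≥ 96: 44 ≥ 96 is false
  NOT org on allow-list: no → true
  A/B group ∈ {A, control}: C is not in the set → false
  account age < 4876 days: 4915 < 4876 is false
  client = ios: android == ios is false
  global kill-switch active: no → false
  plan = enterprise: free == enterprise is false
Combine:
[1.1.1] false → true (antecedent false ⇒ implication holds) = true
[1.1.2.1] false OR true = true
[1.1.2] NOT true = false
[1.1] true AND false = false
[1.2.4] false AND false = false
[1.2] false OR false OR false OR false = false
[1] false OR false = false
[root] NOT false = true
Overall: true → enabled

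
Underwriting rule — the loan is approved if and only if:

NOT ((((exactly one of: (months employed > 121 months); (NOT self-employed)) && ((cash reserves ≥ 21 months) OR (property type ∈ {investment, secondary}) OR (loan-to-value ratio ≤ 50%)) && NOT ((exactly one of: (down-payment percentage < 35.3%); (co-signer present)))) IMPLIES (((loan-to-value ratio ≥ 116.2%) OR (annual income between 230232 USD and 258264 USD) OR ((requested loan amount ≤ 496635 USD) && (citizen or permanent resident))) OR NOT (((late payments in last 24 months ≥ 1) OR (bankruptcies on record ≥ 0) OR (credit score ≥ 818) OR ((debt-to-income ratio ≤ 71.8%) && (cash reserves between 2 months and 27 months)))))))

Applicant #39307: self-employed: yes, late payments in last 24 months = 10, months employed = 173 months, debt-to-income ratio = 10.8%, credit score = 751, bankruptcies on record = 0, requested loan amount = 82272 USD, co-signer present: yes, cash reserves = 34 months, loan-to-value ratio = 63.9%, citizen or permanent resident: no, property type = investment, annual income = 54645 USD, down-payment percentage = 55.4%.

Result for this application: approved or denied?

Atomic conditions:
  months employed > 121 months: 173 > 121 is true
  NOT self-employed: yes → false
  cash reserves ≥ 21 months: 34 ≥ 21 is true
  property type ∈ {investment, secondary}: investment is in the set → true
  loan-to-value ratio ≤ 50%: 63.9 ≤ 50 is false
  down-payment percentage < 35.3%: 55.4 < 35.3 is false
  co-signer present: yes → true
  loan-to-value ratio ≥ 116.2%: 63.9 ≥ 116.2 is false
  annual income between 230232 USD and 258264 USD: 54645 in [230232, 258264] is false
  requested loan amount ≤ 496635 USD: 82272 ≤ 496635 is true
  citizen or permanent resident: no → false
  late payments in last 24 months ≥ 1: 10 ≥ 1 is true
  bankruptcies on record ≥ 0: 0 ≥ 0 is true
  credit score ≥ 818: 751 ≥ 818 is false
  debt-to-income ratio ≤ 71.8%: 10.8 ≤ 71.8 is true
  cash reserves between 2 months and 27 months: 34 in [2, 27] is false
Combine:
[1.1.1] exactly-one(true, false) = true
[1.1.2] true OR true OR false = true
[1.1.3.1] exactly-one(false, true) = true
[1.1.3] NOT true = false
[1.1] true AND true AND false = false
[1.2.1.3] true AND false = false
[1.2.1] false OR false OR false = false
[1.2.2.1.4] true AND false = false
[1.2.2.1] true OR true OR false OR false = true
[1.2.2] NOT true = false
[1.2] false OR false = false
[1] false → false (antecedent false ⇒ implication holds) = true
[root] NOT true = false
Overall: false → denied

Denied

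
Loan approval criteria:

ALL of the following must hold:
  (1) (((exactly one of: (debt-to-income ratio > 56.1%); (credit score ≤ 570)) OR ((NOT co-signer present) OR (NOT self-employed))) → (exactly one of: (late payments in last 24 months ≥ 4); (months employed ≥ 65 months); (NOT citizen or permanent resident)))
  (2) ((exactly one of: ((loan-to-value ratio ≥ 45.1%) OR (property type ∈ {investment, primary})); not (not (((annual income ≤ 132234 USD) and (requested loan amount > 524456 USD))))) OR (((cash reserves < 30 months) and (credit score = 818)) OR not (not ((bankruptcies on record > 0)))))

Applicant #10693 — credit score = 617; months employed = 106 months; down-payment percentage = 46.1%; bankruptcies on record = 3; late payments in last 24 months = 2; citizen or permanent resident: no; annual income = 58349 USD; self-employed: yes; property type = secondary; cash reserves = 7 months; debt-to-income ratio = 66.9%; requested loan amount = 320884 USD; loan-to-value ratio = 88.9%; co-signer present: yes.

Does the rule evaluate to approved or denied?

Atomic conditions:
  debt-to-income ratio > 56.1%: 66.9 > 56.1 is true
  credit score ≤ 570: 617 ≤ 570 is false
  NOT co-signer present: yes → false
  NOT self-employed: yes → false
  late payments in last 24 months ≥ 4: 2 ≥ 4 is false
  months employed ≥ 65 months: 106 ≥ 65 is true
  NOT citizen or permanent resident: no → true
  loan-to-value ratio ≥ 45.1%: 88.9 ≥ 45.1 is true
  property type ∈ {investment, primary}: secondary is not in the set → false
  annual income ≤ 132234 USD: 58349 ≤ 132234 is true
  requested loan amount > 524456 USD: 320884 > 524456 is false
  cash reserves < 30 months: 7 < 30 is true
  credit score = 818: 617 == 818 is false
  bankruptcies on record > 0: 3 > 0 is true
Combine:
[1.1.1] exactly-one(true, false) = true
[1.1.2] false OR false = false
[1.1] true OR false = true
[1.2] exactly-one(false, true, true) = false
[1] true → false = false
[2.1.1] true OR false = true
[2.1.2.1.1] true AND false = false
[2.1.2.1] NOT false = true
[2.1.2] NOT true = false
[2.1] exactly-one(true, false) = true
[2.2.1] true AND false = false
[2.2.2.1] NOT true = false
[2.2.2] NOT false = true
[2.2] false OR true = true
[2] true OR true = true
[root] false AND true = false
Overall: false → denied

Denied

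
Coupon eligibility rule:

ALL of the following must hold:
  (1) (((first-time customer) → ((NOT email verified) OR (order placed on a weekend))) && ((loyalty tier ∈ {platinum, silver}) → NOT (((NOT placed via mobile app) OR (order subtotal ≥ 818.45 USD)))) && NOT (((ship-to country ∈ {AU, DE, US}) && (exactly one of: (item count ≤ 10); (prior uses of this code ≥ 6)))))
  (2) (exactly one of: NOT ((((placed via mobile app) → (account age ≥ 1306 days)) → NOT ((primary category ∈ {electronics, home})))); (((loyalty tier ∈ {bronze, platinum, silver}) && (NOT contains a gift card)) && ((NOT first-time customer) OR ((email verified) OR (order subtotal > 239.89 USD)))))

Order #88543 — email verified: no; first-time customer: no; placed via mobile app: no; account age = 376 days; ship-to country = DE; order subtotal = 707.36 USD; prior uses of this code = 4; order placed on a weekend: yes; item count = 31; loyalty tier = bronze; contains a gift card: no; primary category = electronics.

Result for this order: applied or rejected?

Atomic conditions:
  first-time customer: no → false
  NOT email verified: no → true
  order placed on a weekend: yes → true
  loyalty tier ∈ {platinum, silver}: bronze is not in the set → false
  NOT placed via mobile app: no → true
  order subtotal ≥ 818.45 USD: 707.36 ≥ 818.45 is false
  ship-to country ∈ {AU, DE, US}: DE is in the set → true
  item count ≤ 10: 31 ≤ 10 is false
  prior uses of this code ≥ 6: 4 ≥ 6 is false
  placed via mobile app: no → false
  account age ≥ 1306 days: 376 ≥ 1306 is false
  primary category ∈ {electronics, home}: electronics is in the set → true
  loyalty tier ∈ {bronze, platinum, silver}: bronze is in the set → true
  NOT contains a gift card: no → true
  NOT first-time customer: no → true
  email verified: no → false
  order subtotal > 239.89 USD: 707.36 > 239.89 is true
Combine:
[1.1.2] true OR true = true
[1.1] false → true (antecedent false ⇒ implication holds) = true
[1.2.2.1] true OR false = true
[1.2.2] NOT true = false
[1.2] false → false (antecedent false ⇒ implication holds) = true
[1.3.1.2] exactly-one(false, false) = false
[1.3.1] true AND false = false
[1.3] NOT false = true
[1] true AND true AND true = true
[2.1.1.1] false → false (antecedent false ⇒ implication holds) = true
[2.1.1.2] NOT true = false
[2.1.1] true → false = false
[2.1] NOT false = true
[2.2.1] true AND true = true
[2.2.2.2] false OR true = true
[2.2.2] true OR true = true
[2.2] true AND true = true
[2] exactly-one(true, true) = false
[root] true AND false = false
Overall: false → rejected

Rejected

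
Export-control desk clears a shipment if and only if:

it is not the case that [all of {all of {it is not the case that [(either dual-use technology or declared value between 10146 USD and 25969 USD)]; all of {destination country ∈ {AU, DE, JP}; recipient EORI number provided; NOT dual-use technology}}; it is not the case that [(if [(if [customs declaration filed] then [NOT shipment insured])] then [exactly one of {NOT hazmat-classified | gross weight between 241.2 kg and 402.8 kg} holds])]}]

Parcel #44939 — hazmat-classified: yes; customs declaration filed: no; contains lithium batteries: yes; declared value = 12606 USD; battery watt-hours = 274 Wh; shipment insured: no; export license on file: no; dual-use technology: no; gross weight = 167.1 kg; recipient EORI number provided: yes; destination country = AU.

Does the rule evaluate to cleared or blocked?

Atomic conditions:
  dual-use technology: no → false
  declared value between 10146 USD and 25969 USD: 12606 in [10146, 25969] is true
  destination country ∈ {AU, DE, JP}: AU is in the set → true
  recipient EORI number provided: yes → true
  NOT dual-use technology: no → true
  customs declaration filed: no → false
  NOT shipment insured: no → true
  NOT hazmat-classified: yes → false
  gross weight between 241.2 kg and 402.8 kg: 167.1 in [241.2, 402.8] is false
Combine:
[1.1.1.1] false OR true = true
[1.1.1] NOT true = false
[1.1.2] true AND true AND true = true
[1.1] false AND true = false
[1.2.1.1] false → true (antecedent false ⇒ implication holds) = true
[1.2.1.2] exactly-one(false, false) = false
[1.2.1] true → false = false
[1.2] NOT false = true
[1] false AND true = false
[root] NOT false = true
Overall: true → cleared

Cleared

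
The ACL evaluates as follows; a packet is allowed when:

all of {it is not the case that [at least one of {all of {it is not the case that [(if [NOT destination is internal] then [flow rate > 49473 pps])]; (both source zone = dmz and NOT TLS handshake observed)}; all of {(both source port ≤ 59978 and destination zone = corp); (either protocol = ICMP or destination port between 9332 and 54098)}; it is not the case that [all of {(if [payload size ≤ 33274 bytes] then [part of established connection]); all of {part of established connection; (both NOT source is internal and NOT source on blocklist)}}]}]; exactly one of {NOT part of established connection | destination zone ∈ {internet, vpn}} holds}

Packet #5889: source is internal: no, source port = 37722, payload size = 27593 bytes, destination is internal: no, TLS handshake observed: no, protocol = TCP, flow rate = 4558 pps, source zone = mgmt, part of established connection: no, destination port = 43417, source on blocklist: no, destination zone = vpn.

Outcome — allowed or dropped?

Atomic conditions:
  NOT destination is internal: no → true
  flow rate > 49473 pps: 4558 > 49473 is false
  source zone = dmz: mgmt == dmz is false
  NOT TLS handshake observed: no → true
  source port ≤ 59978: 37722 ≤ 59978 is true
  destination zone = corp: vpn == corp is false
  protocol = ICMP: TCP == ICMP is false
  destination port between 9332 and 54098: 43417 in [9332, 54098] is true
  payload size ≤ 33274 bytes: 27593 ≤ 33274 is true
  part of established connection: no → false
  NOT source is internal: no → true
  NOT source on blocklist: no → true
  NOT part of established connection: no → true
  destination zone ∈ {internet, vpn}: vpn is in the set → true
Combine:
[1.1.1.1.1] true → false = false
[1.1.1.1] NOT false = true
[1.1.1.2] false AND true = false
[1.1.1] true AND false = false
[1.1.2.1] true AND false = false
[1.1.2.2] false OR true = true
[1.1.2] false AND true = false
[1.1.3.1.1] true → false = false
[1.1.3.1.2.2] true AND true = true
[1.1.3.1.2] false AND true = false
[1.1.3.1] false AND false = false
[1.1.3] NOT false = true
[1.1] false OR false OR true = true
[1] NOT true = false
[2] exactly-one(true, true) = false
[root] false AND false = false
Overall: false → dropped

Dropped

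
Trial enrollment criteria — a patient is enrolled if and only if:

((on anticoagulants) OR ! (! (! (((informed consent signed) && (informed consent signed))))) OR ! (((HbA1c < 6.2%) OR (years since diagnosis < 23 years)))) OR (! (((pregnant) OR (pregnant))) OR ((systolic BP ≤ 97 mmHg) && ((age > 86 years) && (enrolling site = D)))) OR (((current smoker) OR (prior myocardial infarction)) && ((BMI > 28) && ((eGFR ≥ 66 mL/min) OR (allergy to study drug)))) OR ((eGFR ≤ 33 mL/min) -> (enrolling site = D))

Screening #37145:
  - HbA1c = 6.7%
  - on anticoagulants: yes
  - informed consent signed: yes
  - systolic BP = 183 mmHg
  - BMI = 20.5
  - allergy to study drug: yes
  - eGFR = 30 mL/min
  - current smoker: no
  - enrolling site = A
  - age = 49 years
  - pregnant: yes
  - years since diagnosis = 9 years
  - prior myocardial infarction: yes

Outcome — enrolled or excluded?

Enrolled

Atomic conditions:
  on anticoagulants: yes → true
  informed consent signed: yes → true
  HbA1c < 6.2%: 6.7 < 6.2 is false
  years since diagnosis < 23 years: 9 < 23 is true
  pregnant: yes → true
  systolic BP ≤ 97 mmHg: 183 ≤ 97 is false
  age > 86 years: 49 > 86 is false
  enrolling site = D: A == D is false
  current smoker: no → false
  prior myocardial infarction: yes → true
  BMI > 28: 20.5 > 28 is false
  eGFR ≥ 66 mL/min: 30 ≥ 66 is false
  allergy to study drug: yes → true
  eGFR ≤ 33 mL/min: 30 ≤ 33 is true
Combine:
[1.2.1.1.1] true AND true = true
[1.2.1.1] NOT true = false
[1.2.1] NOT false = true
[1.2] NOT true = false
[1.3.1] false OR true = true
[1.3] NOT true = false
[1] true OR false OR false = true
[2.1.1] true OR true = true
[2.1] NOT true = false
[2.2.2] false AND false = false
[2.2] false AND false = false
[2] false OR false = false
[3.1] false OR true = true
[3.2.2] false OR true = true
[3.2] false AND true = false
[3] true AND false = false
[4] true → false = false
[root] true OR false OR false OR false = true
Overall: true → enrolled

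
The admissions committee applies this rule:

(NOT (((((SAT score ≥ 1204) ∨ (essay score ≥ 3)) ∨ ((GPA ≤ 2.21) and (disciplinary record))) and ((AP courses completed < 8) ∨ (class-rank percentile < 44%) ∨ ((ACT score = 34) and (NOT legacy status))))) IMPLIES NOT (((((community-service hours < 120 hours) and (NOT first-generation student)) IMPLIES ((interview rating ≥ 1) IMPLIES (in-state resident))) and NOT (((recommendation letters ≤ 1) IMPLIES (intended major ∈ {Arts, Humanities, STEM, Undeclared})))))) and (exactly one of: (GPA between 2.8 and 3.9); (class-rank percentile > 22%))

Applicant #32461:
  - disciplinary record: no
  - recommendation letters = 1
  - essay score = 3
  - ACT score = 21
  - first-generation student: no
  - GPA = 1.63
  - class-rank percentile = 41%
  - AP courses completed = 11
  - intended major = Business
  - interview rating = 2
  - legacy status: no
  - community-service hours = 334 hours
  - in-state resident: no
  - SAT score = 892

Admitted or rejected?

Admitted

Atomic conditions:
  SAT score ≥ 1204: 892 ≥ 1204 is false
  essay score ≥ 3: 3 ≥ 3 is true
  GPA ≤ 2.21: 1.63 ≤ 2.21 is true
  disciplinary record: no → false
  AP courses completed < 8: 11 < 8 is false
  class-rank percentile < 44%: 41 < 44 is true
  ACT score = 34: 21 == 34 is false
  NOT legacy status: no → true
  community-service hours < 120 hours: 334 < 120 is false
  NOT first-generation student: no → true
  interview rating ≥ 1: 2 ≥ 1 is true
  in-state resident: no → false
  recommendation letters ≤ 1: 1 ≤ 1 is true
  intended major ∈ {Arts, Humanities, STEM, Undeclared}: Business is not in the set → false
  GPA between 2.8 and 3.9: 1.63 in [2.8, 3.9] is false
  class-rank percentile > 22%: 41 > 22 is true
Combine:
[1.1.1.1.1] false OR true = true
[1.1.1.1.2] true AND false = false
[1.1.1.1] true OR false = true
[1.1.1.2.3] false AND true = false
[1.1.1.2] false OR true OR false = true
[1.1.1] true AND true = true
[1.1] NOT true = false
[1.2.1.1.1] false AND true = false
[1.2.1.1.2] true → false = false
[1.2.1.1] false → false (antecedent false ⇒ implication holds) = true
[1.2.1.2.1] true → false = false
[1.2.1.2] NOT false = true
[1.2.1] true AND true = true
[1.2] NOT true = false
[1] false → false (antecedent false ⇒ implication holds) = true
[2] exactly-one(false, true) = true
[root] true AND true = true
Overall: true → admitted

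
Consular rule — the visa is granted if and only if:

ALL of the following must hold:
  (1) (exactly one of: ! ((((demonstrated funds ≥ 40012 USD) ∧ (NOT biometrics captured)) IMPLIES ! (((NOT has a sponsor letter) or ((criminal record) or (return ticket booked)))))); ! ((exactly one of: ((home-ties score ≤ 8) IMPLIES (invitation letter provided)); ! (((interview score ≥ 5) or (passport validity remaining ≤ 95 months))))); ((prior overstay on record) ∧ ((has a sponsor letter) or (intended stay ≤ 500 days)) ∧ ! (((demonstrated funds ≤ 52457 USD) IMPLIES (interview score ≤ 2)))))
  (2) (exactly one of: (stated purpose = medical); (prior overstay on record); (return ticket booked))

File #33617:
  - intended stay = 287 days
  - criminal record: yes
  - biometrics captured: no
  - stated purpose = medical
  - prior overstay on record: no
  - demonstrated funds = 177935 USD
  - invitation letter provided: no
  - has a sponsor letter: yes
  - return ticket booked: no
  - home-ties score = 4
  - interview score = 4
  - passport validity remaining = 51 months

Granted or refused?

Atomic conditions:
  demonstrated funds ≥ 40012 USD: 177935 ≥ 40012 is true
  NOT biometrics captured: no → true
  NOT has a sponsor letter: yes → false
  criminal record: yes → true
  return ticket booked: no → false
  home-ties score ≤ 8: 4 ≤ 8 is true
  invitation letter provided: no → false
  interview score ≥ 5: 4 ≥ 5 is false
  passport validity remaining ≤ 95 months: 51 ≤ 95 is true
  prior overstay on record: no → false
  has a sponsor letter: yes → true
  intended stay ≤ 500 days: 287 ≤ 500 is true
  demonstrated funds ≤ 52457 USD: 177935 ≤ 52457 is false
  interview score ≤ 2: 4 ≤ 2 is false
  stated purpose = medical: medical == medical is true
Combine:
[1.1.1.1] true AND true = true
[1.1.1.2.1.2] true OR false = true
[1.1.1.2.1] false OR true = true
[1.1.1.2] NOT true = false
[1.1.1] true → false = false
[1.1] NOT false = true
[1.2.1.1] true → false = false
[1.2.1.2.1] false OR true = true
[1.2.1.2] NOT true = false
[1.2.1] exactly-one(false, false) = false
[1.2] NOT false = true
[1.3.2] true OR true = true
[1.3.3.1] false → false (antecedent false ⇒ implication holds) = true
[1.3.3] NOT true = false
[1.3] false AND true AND false = false
[1] exactly-one(true, true, false) = false
[2] exactly-one(true, false, false) = true
[root] false AND true = false
Overall: false → refused

Refused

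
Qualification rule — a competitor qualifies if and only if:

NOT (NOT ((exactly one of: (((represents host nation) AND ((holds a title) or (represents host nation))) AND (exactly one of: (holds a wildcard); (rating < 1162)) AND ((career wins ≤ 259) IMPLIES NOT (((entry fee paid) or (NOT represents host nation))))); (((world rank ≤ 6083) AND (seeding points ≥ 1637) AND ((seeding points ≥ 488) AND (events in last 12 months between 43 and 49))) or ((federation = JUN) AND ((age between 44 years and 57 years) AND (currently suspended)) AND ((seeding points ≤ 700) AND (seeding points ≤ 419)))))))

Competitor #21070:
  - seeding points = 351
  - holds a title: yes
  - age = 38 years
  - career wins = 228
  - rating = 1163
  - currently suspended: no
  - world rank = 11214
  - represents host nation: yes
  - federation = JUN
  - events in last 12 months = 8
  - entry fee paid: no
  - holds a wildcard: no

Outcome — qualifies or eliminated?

Eliminated

Atomic conditions:
  represents host nation: yes → true
  holds a title: yes → true
  holds a wildcard: no → false
  rating < 1162: 1163 < 1162 is false
  career wins ≤ 259: 228 ≤ 259 is true
  entry fee paid: no → false
  NOT represents host nation: yes → false
  world rank ≤ 6083: 11214 ≤ 6083 is false
  seeding points ≥ 1637: 351 ≥ 1637 is false
  seeding points ≥ 488: 351 ≥ 488 is false
  events in last 12 months between 43 and 49: 8 in [43, 49] is false
  federation = JUN: JUN == JUN is true
  age between 44 years and 57 years: 38 in [44, 57] is false
  currently suspended: no → false
  seeding points ≤ 700: 351 ≤ 700 is true
  seeding points ≤ 419: 351 ≤ 419 is true
Combine:
[1.1.1.1.2] true OR true = true
[1.1.1.1] true AND true = true
[1.1.1.2] exactly-one(false, false) = false
[1.1.1.3.2.1] false OR false = false
[1.1.1.3.2] NOT false = true
[1.1.1.3] true → true = true
[1.1.1] true AND false AND true = false
[1.1.2.1.3] false AND false = false
[1.1.2.1] false AND false AND false = false
[1.1.2.2.2] false AND false = false
[1.1.2.2.3] true AND true = true
[1.1.2.2] true AND false AND true = false
[1.1.2] false OR false = false
[1.1] exactly-one(false, false) = false
[1] NOT false = true
[root] NOT true = false
Overall: false → eliminated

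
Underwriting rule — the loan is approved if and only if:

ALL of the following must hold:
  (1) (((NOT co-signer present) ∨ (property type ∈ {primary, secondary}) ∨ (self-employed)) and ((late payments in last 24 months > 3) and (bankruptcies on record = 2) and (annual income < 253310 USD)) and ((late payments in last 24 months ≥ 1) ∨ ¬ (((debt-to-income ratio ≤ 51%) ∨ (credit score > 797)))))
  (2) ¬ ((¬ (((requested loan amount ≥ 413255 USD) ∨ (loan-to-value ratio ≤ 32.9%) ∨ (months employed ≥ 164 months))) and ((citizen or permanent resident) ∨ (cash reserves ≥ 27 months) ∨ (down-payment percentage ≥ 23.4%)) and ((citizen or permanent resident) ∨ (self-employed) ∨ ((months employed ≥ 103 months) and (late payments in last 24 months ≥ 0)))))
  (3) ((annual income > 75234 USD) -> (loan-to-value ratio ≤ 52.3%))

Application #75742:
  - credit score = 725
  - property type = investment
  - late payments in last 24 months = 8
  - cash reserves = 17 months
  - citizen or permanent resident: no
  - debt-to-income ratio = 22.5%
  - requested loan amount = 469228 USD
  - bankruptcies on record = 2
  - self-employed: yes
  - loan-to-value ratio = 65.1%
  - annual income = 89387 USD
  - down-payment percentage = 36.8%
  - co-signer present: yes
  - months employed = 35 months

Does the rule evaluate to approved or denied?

Denied

Atomic conditions:
  NOT co-signer present: yes → false
  property type ∈ {primary, secondary}: investment is not in the set → false
  self-employed: yes → true
  late payments in last 24 months > 3: 8 > 3 is true
  bankruptcies on record = 2: 2 == 2 is true
  annual income < 253310 USD: 89387 < 253310 is true
  late payments in last 24 months ≥ 1: 8 ≥ 1 is true
  debt-to-income ratio ≤ 51%: 22.5 ≤ 51 is true
  credit score > 797: 725 > 797 is false
  requested loan amount ≥ 413255 USD: 469228 ≥ 413255 is true
  loan-to-value ratio ≤ 32.9%: 65.1 ≤ 32.9 is false
  months employed ≥ 164 months: 35 ≥ 164 is false
  citizen or permanent resident: no → false
  cash reserves ≥ 27 months: 17 ≥ 27 is false
  down-payment percentage ≥ 23.4%: 36.8 ≥ 23.4 is true
  months employed ≥ 103 months: 35 ≥ 103 is false
  late payments in last 24 months ≥ 0: 8 ≥ 0 is true
  annual income > 75234 USD: 89387 > 75234 is true
  loan-to-value ratio ≤ 52.3%: 65.1 ≤ 52.3 is false
Combine:
[1.1] false OR false OR true = true
[1.2] true AND true AND true = true
[1.3.2.1] true OR false = true
[1.3.2] NOT true = false
[1.3] true OR false = true
[1] true AND true AND true = true
[2.1.1.1] true OR false OR false = true
[2.1.1] NOT true = false
[2.1.2] false OR false OR true = true
[2.1.3.3] false AND true = false
[2.1.3] false OR true OR false = true
[2.1] false AND true AND true = false
[2] NOT false = true
[3] true → false = false
[root] true AND true AND false = false
Overall: false → denied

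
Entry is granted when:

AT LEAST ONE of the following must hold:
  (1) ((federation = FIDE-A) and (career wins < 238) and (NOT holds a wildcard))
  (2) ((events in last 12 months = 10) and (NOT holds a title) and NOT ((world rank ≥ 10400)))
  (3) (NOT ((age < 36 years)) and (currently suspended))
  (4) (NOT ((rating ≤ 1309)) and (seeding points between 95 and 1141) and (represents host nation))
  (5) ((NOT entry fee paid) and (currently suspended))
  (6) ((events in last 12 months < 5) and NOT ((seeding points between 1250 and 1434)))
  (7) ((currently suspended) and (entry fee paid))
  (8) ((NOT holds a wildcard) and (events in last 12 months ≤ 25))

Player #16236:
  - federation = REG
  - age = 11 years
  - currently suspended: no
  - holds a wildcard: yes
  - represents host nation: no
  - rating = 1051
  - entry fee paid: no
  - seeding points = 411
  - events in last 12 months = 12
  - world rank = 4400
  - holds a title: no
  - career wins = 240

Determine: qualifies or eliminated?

Eliminated

Atomic conditions:
  federation = FIDE-A: REG == FIDE-A is false
  career wins < 238: 240 < 238 is false
  NOT holds a wildcard: yes → false
  events in last 12 months = 10: 12 == 10 is false
  NOT holds a title: no → true
  world rank ≥ 10400: 4400 ≥ 10400 is false
  age < 36 years: 11 < 36 is true
  currently suspended: no → false
  rating ≤ 1309: 1051 ≤ 1309 is true
  seeding points between 95 and 1141: 411 in [95, 1141] is true
  represents host nation: no → false
  NOT entry fee paid: no → true
  events in last 12 months < 5: 12 < 5 is false
  seeding points between 1250 and 1434: 411 in [1250, 1434] is false
  entry fee paid: no → false
  events in last 12 months ≤ 25: 12 ≤ 25 is true
Combine:
[1] false AND false AND false = false
[2.3] NOT false = true
[2] false AND true AND true = false
[3.1] NOT true = false
[3] false AND false = false
[4.1] NOT true = false
[4] false AND true AND false = false
[5] true AND false = false
[6.2] NOT false = true
[6] false AND true = false
[7] false AND false = false
[8] false AND true = false
[root] false OR false OR false OR false OR false OR false OR false OR false = false
Overall: false → eliminated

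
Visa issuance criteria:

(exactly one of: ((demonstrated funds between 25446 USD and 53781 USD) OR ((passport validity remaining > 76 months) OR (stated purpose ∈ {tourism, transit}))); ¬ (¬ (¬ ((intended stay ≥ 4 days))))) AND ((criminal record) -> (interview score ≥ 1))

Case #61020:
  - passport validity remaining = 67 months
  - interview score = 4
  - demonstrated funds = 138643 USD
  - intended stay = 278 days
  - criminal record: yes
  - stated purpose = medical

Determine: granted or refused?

Atomic conditions:
  demonstrated funds between 25446 USD and 53781 USD: 138643 in [25446, 53781] is false
  passport validity remaining > 76 months: 67 > 76 is false
  stated purpose ∈ {tourism, transit}: medical is not in the set → false
  intended stay ≥ 4 days: 278 ≥ 4 is true
  criminal record: yes → true
  interview score ≥ 1: 4 ≥ 1 is true
Combine:
[1.1.2] false OR false = false
[1.1] false OR false = false
[1.2.1.1] NOT true = false
[1.2.1] NOT false = true
[1.2] NOT true = false
[1] exactly-one(false, false) = false
[2] true → true = true
[root] false AND true = false
Overall: false → refused

Refused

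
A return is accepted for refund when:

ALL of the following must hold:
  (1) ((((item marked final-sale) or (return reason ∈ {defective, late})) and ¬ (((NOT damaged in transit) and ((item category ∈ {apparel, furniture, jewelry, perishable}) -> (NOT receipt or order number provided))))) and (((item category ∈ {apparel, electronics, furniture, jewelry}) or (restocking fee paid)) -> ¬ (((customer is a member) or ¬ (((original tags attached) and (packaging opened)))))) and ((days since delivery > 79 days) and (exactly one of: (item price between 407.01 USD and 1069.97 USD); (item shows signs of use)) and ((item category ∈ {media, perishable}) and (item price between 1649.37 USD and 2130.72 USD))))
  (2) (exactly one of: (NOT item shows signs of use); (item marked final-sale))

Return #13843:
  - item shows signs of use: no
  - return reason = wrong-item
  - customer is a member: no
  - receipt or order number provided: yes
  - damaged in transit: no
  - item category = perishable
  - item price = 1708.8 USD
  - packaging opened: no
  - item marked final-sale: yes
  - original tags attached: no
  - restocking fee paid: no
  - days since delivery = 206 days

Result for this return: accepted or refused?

Refused

Atomic conditions:
  item marked final-sale: yes → true
  return reason ∈ {defective, late}: wrong-item is not in the set → false
  NOT damaged in transit: no → true
  item category ∈ {apparel, furniture, jewelry, perishable}: perishable is in the set → true
  NOT receipt or order number provided: yes → false
  item category ∈ {apparel, electronics, furniture, jewelry}: perishable is not in the set → false
  restocking fee paid: no → false
  customer is a member: no → false
  original tags attached: no → false
  packaging opened: no → false
  days since delivery > 79 days: 206 > 79 is true
  item price between 407.01 USD and 1069.97 USD: 1708.8 in [407.01, 1069.97] is false
  item shows signs of use: no → false
  item category ∈ {media, perishable}: perishable is in the set → true
  item price between 1649.37 USD and 2130.72 USD: 1708.8 in [1649.37, 2130.72] is true
  NOT item shows signs of use: no → true
Combine:
[1.1.1] true OR false = true
[1.1.2.1.2] true → false = false
[1.1.2.1] true AND false = false
[1.1.2] NOT false = true
[1.1] true AND true = true
[1.2.1] false OR false = false
[1.2.2.1.2.1] false AND false = false
[1.2.2.1.2] NOT false = true
[1.2.2.1] false OR true = true
[1.2.2] NOT true = false
[1.2] false → false (antecedent false ⇒ implication holds) = true
[1.3.2] exactly-one(false, false) = false
[1.3.3] true AND true = true
[1.3] true AND false AND true = false
[1] true AND true AND false = false
[2] exactly-one(true, true) = false
[root] false AND false = false
Overall: false → refused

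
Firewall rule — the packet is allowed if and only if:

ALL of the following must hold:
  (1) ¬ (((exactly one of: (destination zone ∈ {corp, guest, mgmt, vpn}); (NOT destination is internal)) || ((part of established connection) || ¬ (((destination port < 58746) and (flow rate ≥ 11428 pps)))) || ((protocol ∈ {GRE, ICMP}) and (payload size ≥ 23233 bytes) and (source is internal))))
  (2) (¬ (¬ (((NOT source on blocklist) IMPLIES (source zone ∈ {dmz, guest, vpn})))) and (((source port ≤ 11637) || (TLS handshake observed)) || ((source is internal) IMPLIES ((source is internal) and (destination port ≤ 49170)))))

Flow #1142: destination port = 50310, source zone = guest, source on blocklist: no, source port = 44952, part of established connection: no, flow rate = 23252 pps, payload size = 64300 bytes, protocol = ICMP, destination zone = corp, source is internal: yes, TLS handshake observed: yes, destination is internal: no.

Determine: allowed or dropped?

Dropped

Atomic conditions:
  destination zone ∈ {corp, guest, mgmt, vpn}: corp is in the set → true
  NOT destination is internal: no → true
  part of established connection: no → false
  destination port < 58746: 50310 < 58746 is true
  flow rate ≥ 11428 pps: 23252 ≥ 11428 is true
  protocol ∈ {GRE, ICMP}: ICMP is in the set → true
  payload size ≥ 23233 bytes: 64300 ≥ 23233 is true
  source is internal: yes → true
  NOT source on blocklist: no → true
  source zone ∈ {dmz, guest, vpn}: guest is in the set → true
  source port ≤ 11637: 44952 ≤ 11637 is false
  TLS handshake observed: yes → true
  destination port ≤ 49170: 50310 ≤ 49170 is false
Combine:
[1.1.1] exactly-one(true, true) = false
[1.1.2.2.1] true AND true = true
[1.1.2.2] NOT true = false
[1.1.2] false OR false = false
[1.1.3] true AND true AND true = true
[1.1] false OR false OR true = true
[1] NOT true = false
[2.1.1.1] true → true = true
[2.1.1] NOT true = false
[2.1] NOT false = true
[2.2.1] false OR true = true
[2.2.2.2] true AND false = false
[2.2.2] true → false = false
[2.2] true OR false = true
[2] true AND true = true
[root] false AND true = false
Overall: false → dropped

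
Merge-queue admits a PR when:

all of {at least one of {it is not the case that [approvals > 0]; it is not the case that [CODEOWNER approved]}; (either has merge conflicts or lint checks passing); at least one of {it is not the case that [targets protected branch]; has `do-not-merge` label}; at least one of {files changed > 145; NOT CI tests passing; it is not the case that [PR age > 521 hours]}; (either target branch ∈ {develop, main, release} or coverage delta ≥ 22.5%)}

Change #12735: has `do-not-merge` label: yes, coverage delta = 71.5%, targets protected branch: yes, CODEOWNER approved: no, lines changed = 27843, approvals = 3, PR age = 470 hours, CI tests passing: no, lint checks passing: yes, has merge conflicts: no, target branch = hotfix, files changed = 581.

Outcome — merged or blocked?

Atomic conditions:
  approvals > 0: 3 > 0 is true
  CODEOWNER approved: no → false
  has merge conflicts: no → false
  lint checks passing: yes → true
  targets protected branch: yes → true
  has `do-not-merge` label: yes → true
  files changed > 145: 581 > 145 is true
  NOT CI tests passing: no → true
  PR age > 521 hours: 470 > 521 is false
  target branch ∈ {develop, main, release}: hotfix is not in the set → false
  coverage delta ≥ 22.5%: 71.5 ≥ 22.5 is true
Combine:
[1.1] NOT true = false
[1.2] NOT false = true
[1] false OR true = true
[2] false OR true = true
[3.1] NOT true = false
[3] false OR true = true
[4.3] NOT false = true
[4] true OR true OR true = true
[5] false OR true = true
[root] true AND true AND true AND true AND true = true
Overall: true → merged

Merged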